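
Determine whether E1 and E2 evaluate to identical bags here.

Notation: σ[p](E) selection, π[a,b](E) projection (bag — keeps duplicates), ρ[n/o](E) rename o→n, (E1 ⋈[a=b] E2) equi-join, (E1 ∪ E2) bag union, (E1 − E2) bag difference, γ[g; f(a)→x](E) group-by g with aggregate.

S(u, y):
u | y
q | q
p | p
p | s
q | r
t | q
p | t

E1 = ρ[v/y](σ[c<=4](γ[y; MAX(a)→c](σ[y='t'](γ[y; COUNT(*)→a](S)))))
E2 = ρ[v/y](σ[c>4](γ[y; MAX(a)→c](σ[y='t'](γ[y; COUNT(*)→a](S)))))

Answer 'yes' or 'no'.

E1 subexpression sizes:
  S → 6
  γ[y; COUNT(*)→a](S) → 5
  σ[y='t'](γ[y; COUNT(*)→a](S)) → 1
  γ[y; MAX(a)→c](σ[y='t'](γ[y; COUNT(*)→a](S))) → 1
  σ[c<=4](γ[y; MAX(a)→c](σ[y='t'](γ[y; COUNT(*)→a](S)))) → 1
  ρ[v/y](σ[c<=4](γ[y; MAX(a)→c](σ[y='t'](γ[y; COUNT(*)→a](S))))) → 1
E2 subexpression sizes:
  S → 6
  γ[y; COUNT(*)→a](S) → 5
  σ[y='t'](γ[y; COUNT(*)→a](S)) → 1
  γ[y; MAX(a)→c](σ[y='t'](γ[y; COUNT(*)→a](S))) → 1
  σ[c>4](γ[y; MAX(a)→c](σ[y='t'](γ[y; COUNT(*)→a](S)))) → 0
  ρ[v/y](σ[c>4](γ[y; MAX(a)→c](σ[y='t'](γ[y; COUNT(*)→a](S))))) → 0

E1 result:
v | c
t | 1
E2 result:
v | c
(0 rows)
Witness: ('t', 1) appears 1× in E1 but 0× in E2.

no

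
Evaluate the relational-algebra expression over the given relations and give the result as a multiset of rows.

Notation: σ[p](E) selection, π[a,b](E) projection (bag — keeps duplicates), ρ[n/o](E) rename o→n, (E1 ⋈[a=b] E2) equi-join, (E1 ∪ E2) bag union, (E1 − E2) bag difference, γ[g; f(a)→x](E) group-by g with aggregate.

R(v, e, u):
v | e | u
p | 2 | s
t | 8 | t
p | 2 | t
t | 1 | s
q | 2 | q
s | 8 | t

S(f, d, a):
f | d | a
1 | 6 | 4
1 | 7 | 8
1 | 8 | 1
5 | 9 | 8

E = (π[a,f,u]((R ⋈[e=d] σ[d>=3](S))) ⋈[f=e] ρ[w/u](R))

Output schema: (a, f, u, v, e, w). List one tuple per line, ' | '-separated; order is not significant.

Subexpression sizes:
  R → 6
  S → 4
  σ[d>=3](S) → 4
  (R ⋈[e=d] σ[d>=3](S)) → 2
  π[a,f,u]((R ⋈[e=d] σ[d>=3](S))) → 2
  R → 6
  ρ[w/u](R) → 6
  (π[a,f,u]((R ⋈[e=d] σ[d>=3](S))) ⋈[f=e] ρ[w/u](R)) → 2

== RESULT ==
a | f | u | v | e | w
1 | 1 | t | t | 1 | s
1 | 1 | t | t | 1 | s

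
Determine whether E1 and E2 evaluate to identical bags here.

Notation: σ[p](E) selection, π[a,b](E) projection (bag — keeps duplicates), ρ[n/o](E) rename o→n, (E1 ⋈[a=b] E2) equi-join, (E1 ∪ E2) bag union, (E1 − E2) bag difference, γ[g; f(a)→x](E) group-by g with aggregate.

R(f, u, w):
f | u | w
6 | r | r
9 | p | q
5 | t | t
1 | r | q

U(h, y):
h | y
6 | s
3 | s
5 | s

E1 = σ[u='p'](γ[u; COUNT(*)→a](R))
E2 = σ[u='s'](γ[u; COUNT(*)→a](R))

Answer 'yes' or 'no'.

E1 subexpression sizes:
  R → 4
  γ[u; COUNT(*)→a](R) → 3
  σ[u='p'](γ[u; COUNT(*)→a](R)) → 1
E2 subexpression sizes:
  R → 4
  γ[u; COUNT(*)→a](R) → 3
  σ[u='s'](γ[u; COUNT(*)→a](R)) → 0

E1 result:
u | a
p | 1
E2 result:
u | a
(0 rows)
Witness: ('p', 1) appears 1× in E1 but 0× in E2.

no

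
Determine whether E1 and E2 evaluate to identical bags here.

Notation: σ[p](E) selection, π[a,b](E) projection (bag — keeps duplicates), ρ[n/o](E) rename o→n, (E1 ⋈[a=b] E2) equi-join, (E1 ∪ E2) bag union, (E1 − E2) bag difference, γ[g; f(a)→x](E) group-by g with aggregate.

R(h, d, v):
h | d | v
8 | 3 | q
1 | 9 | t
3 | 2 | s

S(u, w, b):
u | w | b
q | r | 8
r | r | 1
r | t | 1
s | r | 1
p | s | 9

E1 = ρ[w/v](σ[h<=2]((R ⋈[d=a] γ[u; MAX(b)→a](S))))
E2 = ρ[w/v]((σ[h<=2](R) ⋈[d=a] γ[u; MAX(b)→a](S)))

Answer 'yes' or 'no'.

E1 per-node cardinality:
  R → 3
  S → 5
  γ[u; MAX(b)→a](S) → 4
  (R ⋈[d=a] γ[u; MAX(b)→a](S)) → 1
  σ[h<=2]((R ⋈[d=a] γ[u; MAX(b)→a](S))) → 1
  ρ[w/v](σ[h<=2]((R ⋈[d=a] γ[u; MAX(b)→a](S)))) → 1
E2 per-node cardinality:
  R → 3
  σ[h<=2](R) → 1
  S → 5
  γ[u; MAX(b)→a](S) → 4
  (σ[h<=2](R) ⋈[d=a] γ[u; MAX(b)→a](S)) → 1
  ρ[w/v]((σ[h<=2](R) ⋈[d=a] γ[u; MAX(b)→a](S))) → 1

E1 and E2 produce the same multiset:
h | d | w | u | a
1 | 9 | t | p | 9

yes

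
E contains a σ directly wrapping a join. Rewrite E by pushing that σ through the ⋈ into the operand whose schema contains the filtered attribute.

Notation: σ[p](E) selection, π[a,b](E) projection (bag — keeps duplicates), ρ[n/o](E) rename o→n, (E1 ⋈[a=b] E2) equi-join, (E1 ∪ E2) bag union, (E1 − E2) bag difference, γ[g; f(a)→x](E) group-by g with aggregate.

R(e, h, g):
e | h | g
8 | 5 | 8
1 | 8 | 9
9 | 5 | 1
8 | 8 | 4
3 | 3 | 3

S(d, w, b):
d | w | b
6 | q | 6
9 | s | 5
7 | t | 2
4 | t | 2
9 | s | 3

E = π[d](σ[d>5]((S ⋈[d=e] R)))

σ filters on d, owned by the left side.
E' = π[d]((σ[d>5](S) ⋈[d=e] R))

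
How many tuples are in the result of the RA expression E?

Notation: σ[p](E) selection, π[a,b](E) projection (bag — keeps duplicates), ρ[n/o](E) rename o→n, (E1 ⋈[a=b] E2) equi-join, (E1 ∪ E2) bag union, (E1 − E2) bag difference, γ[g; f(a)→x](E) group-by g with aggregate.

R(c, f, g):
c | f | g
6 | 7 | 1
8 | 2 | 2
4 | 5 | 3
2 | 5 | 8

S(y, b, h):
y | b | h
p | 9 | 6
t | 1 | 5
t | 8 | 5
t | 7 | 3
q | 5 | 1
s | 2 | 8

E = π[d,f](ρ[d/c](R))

Subexpression sizes:
  R → 4
  ρ[d/c](R) → 4
  π[d,f](ρ[d/c](R)) → 4

|E| = 4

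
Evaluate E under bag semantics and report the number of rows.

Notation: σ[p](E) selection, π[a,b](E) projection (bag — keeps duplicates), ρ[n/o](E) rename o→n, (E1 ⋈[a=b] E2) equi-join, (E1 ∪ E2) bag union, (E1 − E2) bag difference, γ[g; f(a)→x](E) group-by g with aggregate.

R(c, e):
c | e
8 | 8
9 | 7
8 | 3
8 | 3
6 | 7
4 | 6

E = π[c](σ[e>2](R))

Stepwise |·|:
  R → 6
  σ[e>2](R) → 6
  π[c](σ[e>2](R)) → 6

|E| = 6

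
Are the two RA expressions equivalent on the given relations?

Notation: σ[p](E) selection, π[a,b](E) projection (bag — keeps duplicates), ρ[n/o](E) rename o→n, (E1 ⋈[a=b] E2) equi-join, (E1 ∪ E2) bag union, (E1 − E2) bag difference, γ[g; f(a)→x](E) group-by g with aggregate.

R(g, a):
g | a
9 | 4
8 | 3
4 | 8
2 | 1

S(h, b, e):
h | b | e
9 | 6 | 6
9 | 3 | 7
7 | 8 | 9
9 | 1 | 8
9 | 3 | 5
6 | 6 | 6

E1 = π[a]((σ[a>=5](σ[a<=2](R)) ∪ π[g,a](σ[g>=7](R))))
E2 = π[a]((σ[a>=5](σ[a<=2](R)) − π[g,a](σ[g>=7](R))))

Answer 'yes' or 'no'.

E1 subexpression sizes:
  R → 4
  σ[a<=2](R) → 1
  σ[a>=5](σ[a<=2](R)) → 0
  R → 4
  σ[g>=7](R) → 2
  π[g,a](σ[g>=7](R)) → 2
  (σ[a>=5](σ[a<=2](R)) ∪ π[g,a](σ[g>=7](R))) → 2
  π[a]((σ[a>=5](σ[a<=2](R)) ∪ π[g,a](σ[g>=7](R)))) → 2
E2 subexpression sizes:
  R → 4
  σ[a<=2](R) → 1
  σ[a>=5](σ[a<=2](R)) → 0
  R → 4
  σ[g>=7](R) → 2
  π[g,a](σ[g>=7](R)) → 2
  (σ[a>=5](σ[a<=2](R)) − π[g,a](σ[g>=7](R))) → 0
  π[a]((σ[a>=5](σ[a<=2](R)) − π[g,a](σ[g>=7](R)))) → 0

E1 result:
a
3
4
E2 result:
a
(0 rows)
Witness: (3,) appears 1× in E1 but 0× in E2.

no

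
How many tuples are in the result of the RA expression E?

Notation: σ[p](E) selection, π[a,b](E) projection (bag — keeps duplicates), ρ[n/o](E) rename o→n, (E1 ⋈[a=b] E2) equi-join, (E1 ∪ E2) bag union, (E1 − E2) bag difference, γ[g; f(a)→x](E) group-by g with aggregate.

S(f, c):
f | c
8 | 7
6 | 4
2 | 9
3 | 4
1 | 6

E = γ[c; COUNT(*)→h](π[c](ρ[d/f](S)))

Stepwise |·|:
  S → 5
  ρ[d/f](S) → 5
  π[c](ρ[d/f](S)) → 5
  γ[c; COUNT(*)→h](π[c](ρ[d/f](S))) → 4

|E| = 4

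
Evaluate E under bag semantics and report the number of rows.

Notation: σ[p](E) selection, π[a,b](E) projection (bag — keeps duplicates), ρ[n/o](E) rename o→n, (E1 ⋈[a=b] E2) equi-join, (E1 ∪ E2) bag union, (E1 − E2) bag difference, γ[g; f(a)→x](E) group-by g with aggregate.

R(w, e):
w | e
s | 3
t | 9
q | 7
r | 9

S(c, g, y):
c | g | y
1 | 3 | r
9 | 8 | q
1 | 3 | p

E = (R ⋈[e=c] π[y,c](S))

Stepwise |·|:
  R → 4
  S → 3
  π[y,c](S) → 3
  (R ⋈[e=c] π[y,c](S)) → 2

|E| = 2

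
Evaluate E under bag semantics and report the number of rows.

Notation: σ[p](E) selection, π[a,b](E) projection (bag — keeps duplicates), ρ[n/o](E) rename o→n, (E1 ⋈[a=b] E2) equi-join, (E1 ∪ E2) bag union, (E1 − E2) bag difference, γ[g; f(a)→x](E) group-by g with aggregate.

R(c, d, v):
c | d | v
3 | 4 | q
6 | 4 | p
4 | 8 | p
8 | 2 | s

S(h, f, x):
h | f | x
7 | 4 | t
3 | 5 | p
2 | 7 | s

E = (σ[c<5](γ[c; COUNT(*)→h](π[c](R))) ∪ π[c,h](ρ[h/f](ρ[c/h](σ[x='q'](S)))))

Row counts bottom-up:
  R → 4
  π[c](R) → 4
  γ[c; COUNT(*)→h](π[c](R)) → 4
  σ[c<5](γ[c; COUNT(*)→h](π[c](R))) → 2
  S → 3
  σ[x='q'](S) → 0
  ρ[c/h](σ[x='q'](S)) → 0
  ρ[h/f](ρ[c/h](σ[x='q'](S))) → 0
  π[c,h](ρ[h/f](ρ[c/h](σ[x='q'](S)))) → 0
  (σ[c<5](γ[c; COUNT(*)→h](π[c](R))) ∪ π[c,h](ρ[h/f](ρ[c/h](σ[x='q'](S))))) → 2

|E| = 2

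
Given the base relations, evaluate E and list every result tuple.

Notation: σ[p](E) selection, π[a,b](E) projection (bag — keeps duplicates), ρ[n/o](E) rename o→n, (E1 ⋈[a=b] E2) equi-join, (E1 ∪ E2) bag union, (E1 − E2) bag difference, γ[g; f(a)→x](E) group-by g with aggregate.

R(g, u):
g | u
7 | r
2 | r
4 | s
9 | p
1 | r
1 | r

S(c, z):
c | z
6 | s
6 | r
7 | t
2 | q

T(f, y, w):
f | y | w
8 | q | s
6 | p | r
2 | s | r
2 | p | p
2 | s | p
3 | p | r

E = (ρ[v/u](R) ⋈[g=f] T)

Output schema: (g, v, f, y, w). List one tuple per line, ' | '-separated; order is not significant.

Row counts bottom-up:
  R → 6
  ρ[v/u](R) → 6
  T → 6
  (ρ[v/u](R) ⋈[g=f] T) → 3

== RESULT ==
g | v | f | y | w
2 | r | 2 | p | p
2 | r | 2 | s | p
2 | r | 2 | s | r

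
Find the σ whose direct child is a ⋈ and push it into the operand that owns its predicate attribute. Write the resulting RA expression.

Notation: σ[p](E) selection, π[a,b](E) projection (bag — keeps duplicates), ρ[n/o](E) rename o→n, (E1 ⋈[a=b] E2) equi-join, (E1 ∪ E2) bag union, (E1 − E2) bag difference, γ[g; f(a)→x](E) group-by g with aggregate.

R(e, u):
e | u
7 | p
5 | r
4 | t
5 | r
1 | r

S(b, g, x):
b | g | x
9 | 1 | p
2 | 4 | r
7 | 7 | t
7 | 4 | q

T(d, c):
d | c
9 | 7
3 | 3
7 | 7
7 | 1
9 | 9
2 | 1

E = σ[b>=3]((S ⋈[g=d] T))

σ filters on b, owned by the left side.
E' = (σ[b>=3](S) ⋈[g=d] T)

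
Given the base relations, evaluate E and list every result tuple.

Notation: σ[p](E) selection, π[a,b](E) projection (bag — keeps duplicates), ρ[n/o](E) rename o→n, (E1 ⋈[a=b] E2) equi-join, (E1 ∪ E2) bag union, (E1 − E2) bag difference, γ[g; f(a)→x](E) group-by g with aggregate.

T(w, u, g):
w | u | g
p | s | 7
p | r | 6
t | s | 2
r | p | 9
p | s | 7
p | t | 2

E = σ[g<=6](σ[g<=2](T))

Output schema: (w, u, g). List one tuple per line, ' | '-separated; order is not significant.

Per-node cardinality:
  T → 6
  σ[g<=2](T) → 2
  σ[g<=6](σ[g<=2](T)) → 2

== RESULT ==
w | u | g
p | t | 2
t | s | 2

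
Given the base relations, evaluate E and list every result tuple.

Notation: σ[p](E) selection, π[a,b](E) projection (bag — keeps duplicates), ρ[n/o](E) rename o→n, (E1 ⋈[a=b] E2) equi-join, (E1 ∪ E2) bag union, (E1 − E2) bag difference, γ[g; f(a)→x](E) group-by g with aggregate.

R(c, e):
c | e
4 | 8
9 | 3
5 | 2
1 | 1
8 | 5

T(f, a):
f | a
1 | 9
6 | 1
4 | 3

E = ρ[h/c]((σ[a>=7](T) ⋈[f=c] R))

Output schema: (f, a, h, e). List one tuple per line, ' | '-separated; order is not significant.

Subexpression sizes:
  T → 3
  σ[a>=7](T) → 1
  R → 5
  (σ[a>=7](T) ⋈[f=c] R) → 1
  ρ[h/c]((σ[a>=7](T) ⋈[f=c] R)) → 1

== RESULT ==
f | a | h | e
1 | 9 | 1 | 1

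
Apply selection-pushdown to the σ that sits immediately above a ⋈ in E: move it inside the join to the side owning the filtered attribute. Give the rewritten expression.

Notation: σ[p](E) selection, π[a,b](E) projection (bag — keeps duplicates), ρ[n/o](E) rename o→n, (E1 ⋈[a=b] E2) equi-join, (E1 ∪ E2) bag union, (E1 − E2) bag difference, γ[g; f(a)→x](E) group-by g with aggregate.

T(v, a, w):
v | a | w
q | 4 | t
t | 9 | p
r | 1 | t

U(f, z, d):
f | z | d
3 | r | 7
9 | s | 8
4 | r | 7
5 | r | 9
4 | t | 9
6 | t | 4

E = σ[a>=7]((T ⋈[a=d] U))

σ filters on a, owned by the left side.
E' = (σ[a>=7](T) ⋈[a=d] U)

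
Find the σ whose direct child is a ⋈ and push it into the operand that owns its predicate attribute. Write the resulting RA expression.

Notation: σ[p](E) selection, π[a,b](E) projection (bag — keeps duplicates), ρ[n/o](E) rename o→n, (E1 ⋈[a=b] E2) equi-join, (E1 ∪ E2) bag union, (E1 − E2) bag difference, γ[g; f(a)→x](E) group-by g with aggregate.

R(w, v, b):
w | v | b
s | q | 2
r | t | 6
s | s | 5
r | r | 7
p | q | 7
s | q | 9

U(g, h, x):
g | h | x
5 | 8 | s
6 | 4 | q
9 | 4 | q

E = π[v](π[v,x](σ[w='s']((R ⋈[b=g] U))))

σ filters on w, owned by the left side.
E' = π[v](π[v,x]((σ[w='s'](R) ⋈[b=g] U)))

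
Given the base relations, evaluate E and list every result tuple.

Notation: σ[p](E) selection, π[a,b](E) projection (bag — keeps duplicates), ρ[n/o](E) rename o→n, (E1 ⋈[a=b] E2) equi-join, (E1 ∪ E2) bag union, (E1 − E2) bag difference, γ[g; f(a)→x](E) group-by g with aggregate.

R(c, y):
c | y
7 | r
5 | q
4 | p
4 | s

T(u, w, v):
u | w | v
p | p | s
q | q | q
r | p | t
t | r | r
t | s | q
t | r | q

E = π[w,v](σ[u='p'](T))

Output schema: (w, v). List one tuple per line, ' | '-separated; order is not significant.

Row counts bottom-up:
  T → 6
  σ[u='p'](T) → 1
  π[w,v](σ[u='p'](T)) → 1

== RESULT ==
w | v
p | s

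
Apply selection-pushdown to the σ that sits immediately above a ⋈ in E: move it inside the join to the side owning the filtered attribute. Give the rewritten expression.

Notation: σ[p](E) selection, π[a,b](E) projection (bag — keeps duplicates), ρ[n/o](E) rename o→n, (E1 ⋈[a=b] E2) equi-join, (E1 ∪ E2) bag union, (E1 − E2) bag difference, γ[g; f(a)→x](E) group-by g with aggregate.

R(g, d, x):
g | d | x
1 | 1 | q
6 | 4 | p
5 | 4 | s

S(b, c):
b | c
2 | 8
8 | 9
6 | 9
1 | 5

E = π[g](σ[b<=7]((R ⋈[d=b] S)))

σ filters on b, owned by the right side.
E' = π[g]((R ⋈[d=b] σ[b<=7](S)))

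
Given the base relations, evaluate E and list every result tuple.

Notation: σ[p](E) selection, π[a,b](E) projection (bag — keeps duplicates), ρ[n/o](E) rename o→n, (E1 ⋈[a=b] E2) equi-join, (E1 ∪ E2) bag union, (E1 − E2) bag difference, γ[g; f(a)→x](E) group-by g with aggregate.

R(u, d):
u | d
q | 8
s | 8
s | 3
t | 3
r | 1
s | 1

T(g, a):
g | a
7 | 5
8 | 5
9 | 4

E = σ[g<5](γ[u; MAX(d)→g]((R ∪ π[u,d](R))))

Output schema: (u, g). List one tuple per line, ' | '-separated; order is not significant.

Per-node cardinality:
  R → 6
  R → 6
  π[u,d](R) → 6
  (R ∪ π[u,d](R)) → 12
  γ[u; MAX(d)→g]((R ∪ π[u,d](R))) → 4
  σ[g<5](γ[u; MAX(d)→g]((R ∪ π[u,d](R)))) → 2

== RESULT ==
u | g
r | 1
t | 3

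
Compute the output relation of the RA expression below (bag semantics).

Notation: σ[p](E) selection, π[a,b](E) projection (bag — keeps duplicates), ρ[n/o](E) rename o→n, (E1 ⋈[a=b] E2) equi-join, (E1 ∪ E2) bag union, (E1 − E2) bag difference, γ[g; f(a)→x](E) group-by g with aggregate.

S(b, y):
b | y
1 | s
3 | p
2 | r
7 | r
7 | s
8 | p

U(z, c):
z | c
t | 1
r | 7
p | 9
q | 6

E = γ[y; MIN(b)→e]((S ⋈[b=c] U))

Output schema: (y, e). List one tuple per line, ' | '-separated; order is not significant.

Subexpression sizes:
  S → 6
  U → 4
  (S ⋈[b=c] U) → 3
  γ[y; MIN(b)→e]((S ⋈[b=c] U)) → 2

== RESULT ==
y | e
r | 7
s | 1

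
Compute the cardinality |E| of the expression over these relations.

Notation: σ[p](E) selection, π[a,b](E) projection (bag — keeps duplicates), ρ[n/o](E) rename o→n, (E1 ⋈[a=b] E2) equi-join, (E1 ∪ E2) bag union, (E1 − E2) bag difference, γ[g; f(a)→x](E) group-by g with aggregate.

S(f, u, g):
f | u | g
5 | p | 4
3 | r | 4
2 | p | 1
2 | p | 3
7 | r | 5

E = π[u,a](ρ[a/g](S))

Per-node cardinality:
  S → 5
  ρ[a/g](S) → 5
  π[u,a](ρ[a/g](S)) → 5

|E| = 5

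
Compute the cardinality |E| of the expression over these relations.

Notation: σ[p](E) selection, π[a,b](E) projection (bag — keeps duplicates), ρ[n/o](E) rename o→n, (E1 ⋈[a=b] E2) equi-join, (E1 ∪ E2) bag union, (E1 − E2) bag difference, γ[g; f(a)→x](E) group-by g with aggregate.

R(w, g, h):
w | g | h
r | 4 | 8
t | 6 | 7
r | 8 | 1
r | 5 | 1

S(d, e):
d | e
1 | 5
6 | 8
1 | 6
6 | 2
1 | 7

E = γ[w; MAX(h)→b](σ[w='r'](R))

Per-node cardinality:
  R → 4
  σ[w='r'](R) → 3
  γ[w; MAX(h)→b](σ[w='r'](R)) → 1

|E| = 1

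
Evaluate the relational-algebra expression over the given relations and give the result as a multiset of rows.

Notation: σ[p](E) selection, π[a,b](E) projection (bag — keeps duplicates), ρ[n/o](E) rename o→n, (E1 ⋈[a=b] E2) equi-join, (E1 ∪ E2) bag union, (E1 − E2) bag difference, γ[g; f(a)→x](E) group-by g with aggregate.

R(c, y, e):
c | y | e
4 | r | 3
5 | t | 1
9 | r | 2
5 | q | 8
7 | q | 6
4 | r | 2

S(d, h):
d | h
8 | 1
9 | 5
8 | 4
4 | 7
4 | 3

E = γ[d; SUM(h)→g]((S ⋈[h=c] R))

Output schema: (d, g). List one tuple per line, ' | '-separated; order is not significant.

Subexpression sizes:
  S → 5
  R → 6
  (S ⋈[h=c] R) → 5
  γ[d; SUM(h)→g]((S ⋈[h=c] R)) → 3

== RESULT ==
d | g
4 | 7
8 | 8
9 | 10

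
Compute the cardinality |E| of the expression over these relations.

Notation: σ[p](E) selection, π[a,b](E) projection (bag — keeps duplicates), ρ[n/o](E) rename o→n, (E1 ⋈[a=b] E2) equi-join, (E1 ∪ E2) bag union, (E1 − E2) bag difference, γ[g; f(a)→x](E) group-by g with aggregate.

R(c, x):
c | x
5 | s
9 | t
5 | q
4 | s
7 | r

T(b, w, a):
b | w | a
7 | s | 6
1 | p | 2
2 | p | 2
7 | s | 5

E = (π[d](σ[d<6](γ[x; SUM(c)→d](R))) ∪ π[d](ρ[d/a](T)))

Row counts bottom-up:
  R → 5
  γ[x; SUM(c)→d](R) → 4
  σ[d<6](γ[x; SUM(c)→d](R)) → 1
  π[d](σ[d<6](γ[x; SUM(c)→d](R))) → 1
  T → 4
  ρ[d/a](T) → 4
  π[d](ρ[d/a](T)) → 4
  (π[d](σ[d<6](γ[x; SUM(c)→d](R))) ∪ π[d](ρ[d/a](T))) → 5

|E| = 5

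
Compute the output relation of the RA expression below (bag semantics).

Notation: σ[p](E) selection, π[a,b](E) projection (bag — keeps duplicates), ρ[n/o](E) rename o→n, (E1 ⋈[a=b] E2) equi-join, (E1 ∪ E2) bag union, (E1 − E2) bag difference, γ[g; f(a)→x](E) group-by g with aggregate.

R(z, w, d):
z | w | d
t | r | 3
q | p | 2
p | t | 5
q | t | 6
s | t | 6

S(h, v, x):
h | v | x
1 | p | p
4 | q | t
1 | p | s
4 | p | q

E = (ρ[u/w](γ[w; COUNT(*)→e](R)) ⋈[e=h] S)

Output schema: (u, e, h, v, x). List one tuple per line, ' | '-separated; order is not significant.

Stepwise |·|:
  R → 5
  γ[w; COUNT(*)→e](R) → 3
  ρ[u/w](γ[w; COUNT(*)→e](R)) → 3
  S → 4
  (ρ[u/w](γ[w; COUNT(*)→e](R)) ⋈[e=h] S) → 4

== RESULT ==
u | e | h | v | x
p | 1 | 1 | p | p
p | 1 | 1 | p | s
r | 1 | 1 | p | p
r | 1 | 1 | p | s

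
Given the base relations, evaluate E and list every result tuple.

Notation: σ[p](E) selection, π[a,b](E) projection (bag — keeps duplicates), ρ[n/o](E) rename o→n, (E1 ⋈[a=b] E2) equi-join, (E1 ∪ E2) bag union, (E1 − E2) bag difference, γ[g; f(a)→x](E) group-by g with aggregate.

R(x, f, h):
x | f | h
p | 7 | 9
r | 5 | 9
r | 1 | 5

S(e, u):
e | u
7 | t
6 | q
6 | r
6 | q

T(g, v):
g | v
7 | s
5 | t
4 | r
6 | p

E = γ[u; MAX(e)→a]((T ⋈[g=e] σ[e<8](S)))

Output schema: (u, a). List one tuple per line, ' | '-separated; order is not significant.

Row counts bottom-up:
  T → 4
  S → 4
  σ[e<8](S) → 4
  (T ⋈[g=e] σ[e<8](S)) → 4
  γ[u; MAX(e)→a]((T ⋈[g=e] σ[e<8](S))) → 3

== RESULT ==
u | a
q | 6
r | 6
t | 7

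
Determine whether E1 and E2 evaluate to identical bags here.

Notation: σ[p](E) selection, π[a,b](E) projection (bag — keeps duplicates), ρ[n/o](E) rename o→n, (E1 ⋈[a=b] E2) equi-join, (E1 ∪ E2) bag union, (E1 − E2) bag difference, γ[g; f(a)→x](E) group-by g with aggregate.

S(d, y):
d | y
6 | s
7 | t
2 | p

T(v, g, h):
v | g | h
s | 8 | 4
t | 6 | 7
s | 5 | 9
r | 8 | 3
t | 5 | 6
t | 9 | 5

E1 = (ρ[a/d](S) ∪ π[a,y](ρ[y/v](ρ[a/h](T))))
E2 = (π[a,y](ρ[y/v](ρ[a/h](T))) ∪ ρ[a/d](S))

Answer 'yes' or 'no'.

E1 subexpression sizes:
  S → 3
  ρ[a/d](S) → 3
  T → 6
  ρ[a/h](T) → 6
  ρ[y/v](ρ[a/h](T)) → 6
  π[a,y](ρ[y/v](ρ[a/h](T))) → 6
  (ρ[a/d](S) ∪ π[a,y](ρ[y/v](ρ[a/h](T)))) → 9
E2 subexpression sizes:
  T → 6
  ρ[a/h](T) → 6
  ρ[y/v](ρ[a/h](T)) → 6
  π[a,y](ρ[y/v](ρ[a/h](T))) → 6
  S → 3
  ρ[a/d](S) → 3
  (π[a,y](ρ[y/v](ρ[a/h](T))) ∪ ρ[a/d](S)) → 9

E1 and E2 produce the same multiset:
a | y
2 | p
3 | r
4 | s
5 | t
6 | s
6 | t
7 | t
7 | t
9 | s

yes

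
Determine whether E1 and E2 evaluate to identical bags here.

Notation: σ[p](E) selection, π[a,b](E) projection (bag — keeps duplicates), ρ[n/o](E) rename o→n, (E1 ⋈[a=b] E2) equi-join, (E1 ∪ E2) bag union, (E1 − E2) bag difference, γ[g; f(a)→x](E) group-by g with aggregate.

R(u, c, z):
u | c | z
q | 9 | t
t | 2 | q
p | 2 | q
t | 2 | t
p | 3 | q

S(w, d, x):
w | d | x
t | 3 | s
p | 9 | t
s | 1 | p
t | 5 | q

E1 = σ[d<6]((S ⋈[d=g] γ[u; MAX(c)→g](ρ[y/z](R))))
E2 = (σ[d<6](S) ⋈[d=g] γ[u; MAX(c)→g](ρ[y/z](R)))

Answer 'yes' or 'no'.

E1 row counts bottom-up:
  S → 4
  R → 5
  ρ[y/z](R) → 5
  γ[u; MAX(c)→g](ρ[y/z](R)) → 3
  (S ⋈[d=g] γ[u; MAX(c)→g](ρ[y/z](R))) → 2
  σ[d<6]((S ⋈[d=g] γ[u; MAX(c)→g](ρ[y/z](R)))) → 1
E2 row counts bottom-up:
  S → 4
  σ[d<6](S) → 3
  R → 5
  ρ[y/z](R) → 5
  γ[u; MAX(c)→g](ρ[y/z](R)) → 3
  (σ[d<6](S) ⋈[d=g] γ[u; MAX(c)→g](ρ[y/z](R))) → 1

E1 and E2 produce the same multiset:
w | d | x | u | g
t | 3 | s | p | 3

yes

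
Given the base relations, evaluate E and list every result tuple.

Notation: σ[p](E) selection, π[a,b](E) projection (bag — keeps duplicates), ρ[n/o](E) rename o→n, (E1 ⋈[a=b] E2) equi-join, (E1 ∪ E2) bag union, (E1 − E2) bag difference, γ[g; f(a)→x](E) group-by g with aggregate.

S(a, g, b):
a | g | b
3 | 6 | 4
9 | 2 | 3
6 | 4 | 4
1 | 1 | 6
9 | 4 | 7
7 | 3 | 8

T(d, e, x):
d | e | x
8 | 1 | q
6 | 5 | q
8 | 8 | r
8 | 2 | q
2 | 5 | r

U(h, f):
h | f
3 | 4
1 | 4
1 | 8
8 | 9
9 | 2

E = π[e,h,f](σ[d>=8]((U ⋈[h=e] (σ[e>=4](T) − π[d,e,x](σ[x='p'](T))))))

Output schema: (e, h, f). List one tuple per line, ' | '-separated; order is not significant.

Subexpression sizes:
  U → 5
  T → 5
  σ[e>=4](T) → 3
  T → 5
  σ[x='p'](T) → 0
  π[d,e,x](σ[x='p'](T)) → 0
  (σ[e>=4](T) − π[d,e,x](σ[x='p'](T))) → 3
  (U ⋈[h=e] (σ[e>=4](T) − π[d,e,x](σ[x='p'](T)))) → 1
  σ[d>=8]((U ⋈[h=e] (σ[e>=4](T) − π[d,e,x](σ[x='p'](T))))) → 1
  π[e,h,f](σ[d>=8]((U ⋈[h=e] (σ[e>=4](T) − π[d,e,x](σ[x='p'](T)))))) → 1

== RESULT ==
e | h | f
8 | 8 | 9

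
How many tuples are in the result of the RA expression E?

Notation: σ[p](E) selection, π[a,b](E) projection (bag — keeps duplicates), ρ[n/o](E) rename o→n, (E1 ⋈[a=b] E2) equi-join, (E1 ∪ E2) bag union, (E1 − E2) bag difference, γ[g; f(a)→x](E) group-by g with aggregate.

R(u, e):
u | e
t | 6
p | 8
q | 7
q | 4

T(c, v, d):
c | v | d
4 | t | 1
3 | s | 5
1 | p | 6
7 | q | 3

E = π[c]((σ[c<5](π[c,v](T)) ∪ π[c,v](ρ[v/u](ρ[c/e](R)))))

Subexpression sizes:
  T → 4
  π[c,v](T) → 4
  σ[c<5](π[c,v](T)) → 3
  R → 4
  ρ[c/e](R) → 4
  ρ[v/u](ρ[c/e](R)) → 4
  π[c,v](ρ[v/u](ρ[c/e](R))) → 4
  (σ[c<5](π[c,v](T)) ∪ π[c,v](ρ[v/u](ρ[c/e](R)))) → 7
  π[c]((σ[c<5](π[c,v](T)) ∪ π[c,v](ρ[v/u](ρ[c/e](R))))) → 7

|E| = 7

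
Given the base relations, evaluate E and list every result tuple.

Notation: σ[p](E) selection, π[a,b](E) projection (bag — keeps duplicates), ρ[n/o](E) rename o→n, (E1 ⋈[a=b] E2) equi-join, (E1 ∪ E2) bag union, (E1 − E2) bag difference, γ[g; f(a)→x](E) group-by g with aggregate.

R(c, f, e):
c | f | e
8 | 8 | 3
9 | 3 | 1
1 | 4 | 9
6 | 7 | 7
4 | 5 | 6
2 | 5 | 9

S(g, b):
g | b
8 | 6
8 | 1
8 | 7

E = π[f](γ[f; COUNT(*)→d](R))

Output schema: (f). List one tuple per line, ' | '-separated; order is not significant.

Per-node cardinality:
  R → 6
  γ[f; COUNT(*)→d](R) → 5
  π[f](γ[f; COUNT(*)→d](R)) → 5

== RESULT ==
f
3
4
5
7
8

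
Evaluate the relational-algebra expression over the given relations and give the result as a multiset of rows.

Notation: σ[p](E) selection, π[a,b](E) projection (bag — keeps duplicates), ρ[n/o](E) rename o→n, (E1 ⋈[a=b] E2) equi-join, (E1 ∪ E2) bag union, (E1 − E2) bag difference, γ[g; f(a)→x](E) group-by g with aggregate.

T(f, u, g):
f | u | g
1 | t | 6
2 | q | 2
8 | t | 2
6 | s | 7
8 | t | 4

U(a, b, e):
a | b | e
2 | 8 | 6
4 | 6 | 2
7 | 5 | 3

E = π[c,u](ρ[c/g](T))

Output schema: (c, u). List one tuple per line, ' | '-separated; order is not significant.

Row counts bottom-up:
  T → 5
  ρ[c/g](T) → 5
  π[c,u](ρ[c/g](T)) → 5

== RESULT ==
c | u
2 | q
2 | t
4 | t
6 | t
7 | s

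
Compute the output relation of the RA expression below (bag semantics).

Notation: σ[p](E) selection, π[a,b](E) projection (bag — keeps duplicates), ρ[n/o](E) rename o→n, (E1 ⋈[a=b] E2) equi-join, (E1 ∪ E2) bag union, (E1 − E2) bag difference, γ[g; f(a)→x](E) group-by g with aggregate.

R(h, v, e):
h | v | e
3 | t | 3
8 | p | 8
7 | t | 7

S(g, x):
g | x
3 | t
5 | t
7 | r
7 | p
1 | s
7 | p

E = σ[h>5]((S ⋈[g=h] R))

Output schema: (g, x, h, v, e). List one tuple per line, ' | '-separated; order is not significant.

Subexpression sizes:
  S → 6
  R → 3
  (S ⋈[g=h] R) → 4
  σ[h>5]((S ⋈[g=h] R)) → 3

== RESULT ==
g | x | h | v | e
7 | p | 7 | t | 7
7 | p | 7 | t | 7
7 | r | 7 | t | 7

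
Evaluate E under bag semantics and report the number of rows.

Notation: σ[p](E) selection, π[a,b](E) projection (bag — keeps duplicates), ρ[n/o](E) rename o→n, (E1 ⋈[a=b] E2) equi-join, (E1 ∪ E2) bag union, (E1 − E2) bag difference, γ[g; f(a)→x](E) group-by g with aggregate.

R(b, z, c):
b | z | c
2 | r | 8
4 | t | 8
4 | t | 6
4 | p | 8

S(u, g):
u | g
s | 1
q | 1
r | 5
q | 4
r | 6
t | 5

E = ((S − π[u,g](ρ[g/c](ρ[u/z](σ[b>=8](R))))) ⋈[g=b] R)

Per-node cardinality:
  S → 6
  R → 4
  σ[b>=8](R) → 0
  ρ[u/z](σ[b>=8](R)) → 0
  ρ[g/c](ρ[u/z](σ[b>=8](R))) → 0
  π[u,g](ρ[g/c](ρ[u/z](σ[b>=8](R)))) → 0
  (S − π[u,g](ρ[g/c](ρ[u/z](σ[b>=8](R))))) → 6
  R → 4
  ((S − π[u,g](ρ[g/c](ρ[u/z](σ[b>=8](R))))) ⋈[g=b] R) → 3

|E| = 3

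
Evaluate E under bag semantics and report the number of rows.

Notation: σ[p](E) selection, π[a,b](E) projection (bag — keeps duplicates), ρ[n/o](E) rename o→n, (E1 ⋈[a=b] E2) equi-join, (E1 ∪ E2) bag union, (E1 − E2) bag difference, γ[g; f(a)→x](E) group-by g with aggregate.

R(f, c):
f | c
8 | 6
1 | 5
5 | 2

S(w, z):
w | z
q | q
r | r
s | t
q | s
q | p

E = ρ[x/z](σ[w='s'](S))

Row counts bottom-up:
  S → 5
  σ[w='s'](S) → 1
  ρ[x/z](σ[w='s'](S)) → 1

|E| = 1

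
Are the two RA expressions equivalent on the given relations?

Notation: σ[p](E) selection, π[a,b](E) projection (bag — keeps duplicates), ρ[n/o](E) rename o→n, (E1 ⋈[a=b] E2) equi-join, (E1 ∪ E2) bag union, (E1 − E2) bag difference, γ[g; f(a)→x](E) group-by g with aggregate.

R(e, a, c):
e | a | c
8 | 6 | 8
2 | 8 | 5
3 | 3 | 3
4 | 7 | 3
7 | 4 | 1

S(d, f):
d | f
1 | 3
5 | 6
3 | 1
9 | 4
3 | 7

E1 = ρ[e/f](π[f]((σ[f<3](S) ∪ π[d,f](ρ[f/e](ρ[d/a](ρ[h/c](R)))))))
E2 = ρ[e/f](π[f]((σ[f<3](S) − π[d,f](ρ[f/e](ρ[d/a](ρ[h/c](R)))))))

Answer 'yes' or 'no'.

E1 row counts bottom-up:
  S → 5
  σ[f<3](S) → 1
  R → 5
  ρ[h/c](R) → 5
  ρ[d/a](ρ[h/c](R)) → 5
  ρ[f/e](ρ[d/a](ρ[h/c](R))) → 5
  π[d,f](ρ[f/e](ρ[d/a](ρ[h/c](R)))) → 5
  (σ[f<3](S) ∪ π[d,f](ρ[f/e](ρ[d/a](ρ[h/c](R))))) → 6
  π[f]((σ[f<3](S) ∪ π[d,f](ρ[f/e](ρ[d/a](ρ[h/c](R)))))) → 6
  ρ[e/f](π[f]((σ[f<3](S) ∪ π[d,f](ρ[f/e](ρ[d/a](ρ[h/c](R))))))) → 6
E2 row counts bottom-up:
  S → 5
  σ[f<3](S) → 1
  R → 5
  ρ[h/c](R) → 5
  ρ[d/a](ρ[h/c](R)) → 5
  ρ[f/e](ρ[d/a](ρ[h/c](R))) → 5
  π[d,f](ρ[f/e](ρ[d/a](ρ[h/c](R)))) → 5
  (σ[f<3](S) − π[d,f](ρ[f/e](ρ[d/a](ρ[h/c](R))))) → 1
  π[f]((σ[f<3](S) − π[d,f](ρ[f/e](ρ[d/a](ρ[h/c](R)))))) → 1
  ρ[e/f](π[f]((σ[f<3](S) − π[d,f](ρ[f/e](ρ[d/a](ρ[h/c](R))))))) → 1

E1 result:
e
1
2
3
4
7
8
E2 result:
e
1
Witness: (7,) appears 1× in E1 but 0× in E2.

no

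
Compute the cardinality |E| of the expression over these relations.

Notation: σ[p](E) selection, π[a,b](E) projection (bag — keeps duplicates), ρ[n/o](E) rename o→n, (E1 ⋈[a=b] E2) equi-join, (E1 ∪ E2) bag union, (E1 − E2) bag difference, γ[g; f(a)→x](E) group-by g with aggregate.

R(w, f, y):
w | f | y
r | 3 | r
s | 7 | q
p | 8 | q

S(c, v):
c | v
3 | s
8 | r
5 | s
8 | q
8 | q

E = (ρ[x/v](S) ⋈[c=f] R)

Subexpression sizes:
  S → 5
  ρ[x/v](S) → 5
  R → 3
  (ρ[x/v](S) ⋈[c=f] R) → 4

|E| = 4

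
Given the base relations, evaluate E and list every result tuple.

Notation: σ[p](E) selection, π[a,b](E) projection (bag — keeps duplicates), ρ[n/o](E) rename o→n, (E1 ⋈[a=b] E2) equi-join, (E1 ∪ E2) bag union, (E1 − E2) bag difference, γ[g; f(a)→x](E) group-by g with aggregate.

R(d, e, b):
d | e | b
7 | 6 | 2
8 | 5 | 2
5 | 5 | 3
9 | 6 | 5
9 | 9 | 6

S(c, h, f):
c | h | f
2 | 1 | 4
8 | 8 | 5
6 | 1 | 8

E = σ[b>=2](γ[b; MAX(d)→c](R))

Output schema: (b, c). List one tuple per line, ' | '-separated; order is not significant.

Row counts bottom-up:
  R → 5
  γ[b; MAX(d)→c](R) → 4
  σ[b>=2](γ[b; MAX(d)→c](R)) → 4

== RESULT ==
b | c
2 | 8
3 | 5
5 | 9
6 | 9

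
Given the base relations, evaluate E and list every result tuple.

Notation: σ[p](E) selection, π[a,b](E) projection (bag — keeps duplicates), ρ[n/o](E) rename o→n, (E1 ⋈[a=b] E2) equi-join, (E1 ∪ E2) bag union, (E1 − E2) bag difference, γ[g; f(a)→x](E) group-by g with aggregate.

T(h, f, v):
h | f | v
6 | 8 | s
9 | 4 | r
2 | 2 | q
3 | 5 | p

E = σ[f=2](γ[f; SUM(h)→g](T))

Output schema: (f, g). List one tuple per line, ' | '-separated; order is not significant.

Stepwise |·|:
  T → 4
  γ[f; SUM(h)→g](T) → 4
  σ[f=2](γ[f; SUM(h)→g](T)) → 1

== RESULT ==
f | g
2 | 2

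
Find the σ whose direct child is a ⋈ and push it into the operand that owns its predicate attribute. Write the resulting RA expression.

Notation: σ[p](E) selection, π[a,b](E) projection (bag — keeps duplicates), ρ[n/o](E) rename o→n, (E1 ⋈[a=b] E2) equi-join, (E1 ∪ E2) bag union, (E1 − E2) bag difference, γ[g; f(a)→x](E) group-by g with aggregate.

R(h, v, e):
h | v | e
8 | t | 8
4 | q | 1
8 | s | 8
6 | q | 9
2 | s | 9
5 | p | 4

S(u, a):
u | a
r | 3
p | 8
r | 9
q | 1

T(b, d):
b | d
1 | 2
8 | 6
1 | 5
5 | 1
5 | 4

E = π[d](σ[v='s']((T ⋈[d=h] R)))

σ filters on v, owned by the right side.
E' = π[d]((T ⋈[d=h] σ[v='s'](R)))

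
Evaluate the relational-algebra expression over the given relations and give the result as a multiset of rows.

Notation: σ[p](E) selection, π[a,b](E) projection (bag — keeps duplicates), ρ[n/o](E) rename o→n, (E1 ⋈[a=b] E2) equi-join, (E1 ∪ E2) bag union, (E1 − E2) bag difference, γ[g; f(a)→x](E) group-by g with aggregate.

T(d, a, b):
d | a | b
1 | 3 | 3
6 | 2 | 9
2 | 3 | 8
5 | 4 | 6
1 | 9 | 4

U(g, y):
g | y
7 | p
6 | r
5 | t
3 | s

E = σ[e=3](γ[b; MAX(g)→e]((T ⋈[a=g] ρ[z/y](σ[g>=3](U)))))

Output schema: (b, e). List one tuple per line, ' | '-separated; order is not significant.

Row counts bottom-up:
  T → 5
  U → 4
  σ[g>=3](U) → 4
  ρ[z/y](σ[g>=3](U)) → 4
  (T ⋈[a=g] ρ[z/y](σ[g>=3](U))) → 2
  γ[b; MAX(g)→e]((T ⋈[a=g] ρ[z/y](σ[g>=3](U)))) → 2
  σ[e=3](γ[b; MAX(g)→e]((T ⋈[a=g] ρ[z/y](σ[g>=3](U))))) → 2

== RESULT ==
b | e
3 | 3
8 | 3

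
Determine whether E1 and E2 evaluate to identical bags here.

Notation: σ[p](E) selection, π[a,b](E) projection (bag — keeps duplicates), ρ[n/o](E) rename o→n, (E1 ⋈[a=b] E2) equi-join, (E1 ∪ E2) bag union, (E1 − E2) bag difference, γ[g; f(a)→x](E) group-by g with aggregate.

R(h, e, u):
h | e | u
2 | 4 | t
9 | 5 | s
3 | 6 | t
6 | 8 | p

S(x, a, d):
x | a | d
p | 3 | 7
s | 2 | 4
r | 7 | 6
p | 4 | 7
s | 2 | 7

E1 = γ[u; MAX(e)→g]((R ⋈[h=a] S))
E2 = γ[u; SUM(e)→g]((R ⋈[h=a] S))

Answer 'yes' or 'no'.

E1 subexpression sizes:
  R → 4
  S → 5
  (R ⋈[h=a] S) → 3
  γ[u; MAX(e)→g]((R ⋈[h=a] S)) → 1
E2 subexpression sizes:
  R → 4
  S → 5
  (R ⋈[h=a] S) → 3
  γ[u; SUM(e)→g]((R ⋈[h=a] S)) → 1

E1 result:
u | g
t | 6
E2 result:
u | g
t | 14
Witness: ('t', 14) appears 0× in E1 but 1× in E2.

no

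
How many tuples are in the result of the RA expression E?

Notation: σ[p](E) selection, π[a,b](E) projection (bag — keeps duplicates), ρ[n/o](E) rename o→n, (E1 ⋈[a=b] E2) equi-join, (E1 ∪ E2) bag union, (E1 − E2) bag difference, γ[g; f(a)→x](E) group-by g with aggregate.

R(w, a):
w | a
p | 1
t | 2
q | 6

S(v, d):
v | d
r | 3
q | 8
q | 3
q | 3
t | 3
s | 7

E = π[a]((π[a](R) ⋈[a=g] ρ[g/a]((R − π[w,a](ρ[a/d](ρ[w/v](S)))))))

Subexpression sizes:
  R → 3
  π[a](R) → 3
  R → 3
  S → 6
  ρ[w/v](S) → 6
  ρ[a/d](ρ[w/v](S)) → 6
  π[w,a](ρ[a/d](ρ[w/v](S))) → 6
  (R − π[w,a](ρ[a/d](ρ[w/v](S)))) → 3
  ρ[g/a]((R − π[w,a](ρ[a/d](ρ[w/v](S))))) → 3
  (π[a](R) ⋈[a=g] ρ[g/a]((R − π[w,a](ρ[a/d](ρ[w/v](S)))))) → 3
  π[a]((π[a](R) ⋈[a=g] ρ[g/a]((R − π[w,a](ρ[a/d](ρ[w/v](S))))))) → 3

|E| = 3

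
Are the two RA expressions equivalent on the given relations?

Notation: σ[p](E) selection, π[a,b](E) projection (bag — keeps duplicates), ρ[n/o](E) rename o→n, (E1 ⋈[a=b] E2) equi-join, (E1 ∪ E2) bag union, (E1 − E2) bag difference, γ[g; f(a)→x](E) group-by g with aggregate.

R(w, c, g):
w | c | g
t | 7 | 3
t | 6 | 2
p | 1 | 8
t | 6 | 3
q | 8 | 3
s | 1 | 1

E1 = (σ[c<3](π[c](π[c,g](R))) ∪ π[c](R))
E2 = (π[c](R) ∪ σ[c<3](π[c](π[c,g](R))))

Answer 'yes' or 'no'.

E1 stepwise |·|:
  R → 6
  π[c,g](R) → 6
  π[c](π[c,g](R)) → 6
  σ[c<3](π[c](π[c,g](R))) → 2
  R → 6
  π[c](R) → 6
  (σ[c<3](π[c](π[c,g](R))) ∪ π[c](R)) → 8
E2 stepwise |·|:
  R → 6
  π[c](R) → 6
  R → 6
  π[c,g](R) → 6
  π[c](π[c,g](R)) → 6
  σ[c<3](π[c](π[c,g](R))) → 2
  (π[c](R) ∪ σ[c<3](π[c](π[c,g](R)))) → 8

E1 and E2 produce the same multiset:
c
1
1
1
1
6
6
7
8

yes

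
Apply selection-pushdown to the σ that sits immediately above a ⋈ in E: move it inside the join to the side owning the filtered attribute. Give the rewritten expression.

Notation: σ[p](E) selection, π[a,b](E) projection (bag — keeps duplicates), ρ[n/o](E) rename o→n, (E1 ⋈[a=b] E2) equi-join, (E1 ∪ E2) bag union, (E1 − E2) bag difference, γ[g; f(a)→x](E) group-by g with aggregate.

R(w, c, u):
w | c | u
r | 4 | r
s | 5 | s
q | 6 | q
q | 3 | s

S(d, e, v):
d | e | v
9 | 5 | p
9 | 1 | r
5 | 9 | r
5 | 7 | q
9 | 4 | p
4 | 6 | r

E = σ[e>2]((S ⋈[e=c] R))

σ filters on e, owned by the left side.
E' = (σ[e>2](S) ⋈[e=c] R)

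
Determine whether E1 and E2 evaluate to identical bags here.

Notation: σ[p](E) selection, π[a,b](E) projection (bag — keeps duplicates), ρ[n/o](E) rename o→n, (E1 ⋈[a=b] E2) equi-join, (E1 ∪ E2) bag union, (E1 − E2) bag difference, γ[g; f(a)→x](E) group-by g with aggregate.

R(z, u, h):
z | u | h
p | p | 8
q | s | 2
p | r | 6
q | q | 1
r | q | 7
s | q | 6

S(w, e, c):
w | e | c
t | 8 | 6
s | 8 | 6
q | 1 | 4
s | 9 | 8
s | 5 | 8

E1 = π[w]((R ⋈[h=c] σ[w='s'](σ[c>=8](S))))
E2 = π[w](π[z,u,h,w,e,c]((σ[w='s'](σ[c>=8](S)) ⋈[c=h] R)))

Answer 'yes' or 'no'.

E1 per-node cardinality:
  R → 6
  S → 5
  σ[c>=8](S) → 2
  σ[w='s'](σ[c>=8](S)) → 2
  (R ⋈[h=c] σ[w='s'](σ[c>=8](S))) → 2
  π[w]((R ⋈[h=c] σ[w='s'](σ[c>=8](S)))) → 2
E2 per-node cardinality:
  S → 5
  σ[c>=8](S) → 2
  σ[w='s'](σ[c>=8](S)) → 2
  R → 6
  (σ[w='s'](σ[c>=8](S)) ⋈[c=h] R) → 2
  π[z,u,h,w,e,c]((σ[w='s'](σ[c>=8](S)) ⋈[c=h] R)) → 2
  π[w](π[z,u,h,w,e,c]((σ[w='s'](σ[c>=8](S)) ⋈[c=h] R))) → 2

E1 and E2 produce the same multiset:
w
s
s

yes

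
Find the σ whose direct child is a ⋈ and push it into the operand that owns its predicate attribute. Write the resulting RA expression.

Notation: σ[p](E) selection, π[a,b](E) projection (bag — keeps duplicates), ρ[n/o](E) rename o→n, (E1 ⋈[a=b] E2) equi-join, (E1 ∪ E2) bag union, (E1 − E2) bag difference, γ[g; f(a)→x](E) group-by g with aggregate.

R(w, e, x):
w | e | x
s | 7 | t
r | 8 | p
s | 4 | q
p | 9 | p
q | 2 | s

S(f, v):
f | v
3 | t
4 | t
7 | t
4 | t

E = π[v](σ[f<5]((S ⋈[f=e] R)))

σ filters on f, owned by the left side.
E' = π[v]((σ[f<5](S) ⋈[f=e] R))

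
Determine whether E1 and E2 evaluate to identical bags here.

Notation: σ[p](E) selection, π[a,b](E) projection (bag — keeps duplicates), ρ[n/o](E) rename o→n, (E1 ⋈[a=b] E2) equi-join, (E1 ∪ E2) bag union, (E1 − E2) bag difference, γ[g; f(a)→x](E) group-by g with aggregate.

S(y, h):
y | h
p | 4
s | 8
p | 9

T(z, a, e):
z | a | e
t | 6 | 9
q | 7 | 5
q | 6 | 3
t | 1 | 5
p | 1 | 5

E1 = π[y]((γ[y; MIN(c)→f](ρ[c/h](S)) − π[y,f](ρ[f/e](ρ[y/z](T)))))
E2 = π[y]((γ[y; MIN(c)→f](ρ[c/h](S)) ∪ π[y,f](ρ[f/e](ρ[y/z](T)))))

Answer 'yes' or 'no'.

E1 per-node cardinality:
  S → 3
  ρ[c/h](S) → 3
  γ[y; MIN(c)→f](ρ[c/h](S)) → 2
  T → 5
  ρ[y/z](T) → 5
  ρ[f/e](ρ[y/z](T)) → 5
  π[y,f](ρ[f/e](ρ[y/z](T))) → 5
  (γ[y; MIN(c)→f](ρ[c/h](S)) − π[y,f](ρ[f/e](ρ[y/z](T)))) → 2
  π[y]((γ[y; MIN(c)→f](ρ[c/h](S)) − π[y,f](ρ[f/e](ρ[y/z](T))))) → 2
E2 per-node cardinality:
  S → 3
  ρ[c/h](S) → 3
  γ[y; MIN(c)→f](ρ[c/h](S)) → 2
  T → 5
  ρ[y/z](T) → 5
  ρ[f/e](ρ[y/z](T)) → 5
  π[y,f](ρ[f/e](ρ[y/z](T))) → 5
  (γ[y; MIN(c)→f](ρ[c/h](S)) ∪ π[y,f](ρ[f/e](ρ[y/z](T)))) → 7
  π[y]((γ[y; MIN(c)→f](ρ[c/h](S)) ∪ π[y,f](ρ[f/e](ρ[y/z](T))))) → 7

E1 result:
y
p
s
E2 result:
y
p
p
q
q
s
t
t
Witness: ('q',) appears 0× in E1 but 2× in E2.

no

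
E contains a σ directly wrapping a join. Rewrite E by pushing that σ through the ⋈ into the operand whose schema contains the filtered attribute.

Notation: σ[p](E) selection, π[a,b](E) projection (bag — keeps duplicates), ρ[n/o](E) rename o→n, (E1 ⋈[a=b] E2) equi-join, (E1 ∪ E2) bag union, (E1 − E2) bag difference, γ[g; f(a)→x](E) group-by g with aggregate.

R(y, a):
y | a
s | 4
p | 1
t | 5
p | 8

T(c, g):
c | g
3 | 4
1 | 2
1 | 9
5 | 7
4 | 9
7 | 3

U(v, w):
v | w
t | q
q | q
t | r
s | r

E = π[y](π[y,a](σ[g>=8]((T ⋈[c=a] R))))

σ filters on g, owned by the left side.
E' = π[y](π[y,a]((σ[g>=8](T) ⋈[c=a] R)))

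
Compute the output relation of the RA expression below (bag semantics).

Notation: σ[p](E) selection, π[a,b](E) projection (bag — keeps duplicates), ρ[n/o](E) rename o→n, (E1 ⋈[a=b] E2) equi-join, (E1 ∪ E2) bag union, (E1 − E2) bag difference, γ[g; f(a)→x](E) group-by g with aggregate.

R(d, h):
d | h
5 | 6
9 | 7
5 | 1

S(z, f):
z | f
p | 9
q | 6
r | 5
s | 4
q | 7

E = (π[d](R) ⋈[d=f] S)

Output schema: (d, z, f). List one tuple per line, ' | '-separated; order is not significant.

Subexpression sizes:
  R → 3
  π[d](R) → 3
  S → 5
  (π[d](R) ⋈[d=f] S) → 3

== RESULT ==
d | z | f
5 | r | 5
5 | r | 5
9 | p | 9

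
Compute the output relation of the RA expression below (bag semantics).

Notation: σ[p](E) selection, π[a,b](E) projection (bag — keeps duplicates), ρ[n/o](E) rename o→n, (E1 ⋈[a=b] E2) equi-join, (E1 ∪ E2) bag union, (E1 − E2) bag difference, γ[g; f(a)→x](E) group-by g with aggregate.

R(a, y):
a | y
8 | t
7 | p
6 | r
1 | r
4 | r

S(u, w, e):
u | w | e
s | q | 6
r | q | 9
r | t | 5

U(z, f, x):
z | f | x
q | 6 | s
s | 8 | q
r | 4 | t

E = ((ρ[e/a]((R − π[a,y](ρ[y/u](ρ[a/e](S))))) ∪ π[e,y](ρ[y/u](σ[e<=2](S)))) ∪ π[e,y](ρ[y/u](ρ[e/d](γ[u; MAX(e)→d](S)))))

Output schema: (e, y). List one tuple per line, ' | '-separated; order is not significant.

Subexpression sizes:
  R → 5
  S → 3
  ρ[a/e](S) → 3
  ρ[y/u](ρ[a/e](S)) → 3
  π[a,y](ρ[y/u](ρ[a/e](S))) → 3
  (R − π[a,y](ρ[y/u](ρ[a/e](S)))) → 5
  ρ[e/a]((R − π[a,y](ρ[y/u](ρ[a/e](S))))) → 5
  S → 3
  σ[e<=2](S) → 0
  ρ[y/u](σ[e<=2](S)) → 0
  π[e,y](ρ[y/u](σ[e<=2](S))) → 0
  (ρ[e/a]((R − π[a,y](ρ[y/u](ρ[a/e](S))))) ∪ π[e,y](ρ[y/u](σ[e<=2](S)))) → 5
  S → 3
  γ[u; MAX(e)→d](S) → 2
  ρ[e/d](γ[u; MAX(e)→d](S)) → 2
  ρ[y/u](ρ[e/d](γ[u; MAX(e)→d](S))) → 2
  π[e,y](ρ[y/u](ρ[e/d](γ[u; MAX(e)→d](S)))) → 2
  ((ρ[e/a]((R − π[a,y](ρ[y/u](ρ[a/e](S))))) ∪ π[e,y](ρ[y/u](σ[e<=2](S)))) ∪ π[e,y](ρ[y/u](ρ[e/d](γ[u; MAX(e)→d](S))))) → 7

== RESULT ==
e | y
1 | r
4 | r
6 | r
6 | s
7 | p
8 | t
9 | r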